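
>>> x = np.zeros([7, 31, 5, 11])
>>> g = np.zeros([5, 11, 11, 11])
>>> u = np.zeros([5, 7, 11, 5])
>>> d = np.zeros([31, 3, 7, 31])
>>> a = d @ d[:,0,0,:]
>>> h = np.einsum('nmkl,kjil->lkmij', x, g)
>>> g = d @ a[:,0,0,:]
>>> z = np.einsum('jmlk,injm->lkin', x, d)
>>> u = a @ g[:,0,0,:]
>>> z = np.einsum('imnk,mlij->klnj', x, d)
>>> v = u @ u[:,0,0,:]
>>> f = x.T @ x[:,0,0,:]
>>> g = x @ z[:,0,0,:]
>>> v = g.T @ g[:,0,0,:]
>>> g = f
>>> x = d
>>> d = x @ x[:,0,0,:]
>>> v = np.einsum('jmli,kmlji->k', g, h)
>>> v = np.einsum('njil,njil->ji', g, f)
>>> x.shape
(31, 3, 7, 31)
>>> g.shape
(11, 5, 31, 11)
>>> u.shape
(31, 3, 7, 31)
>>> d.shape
(31, 3, 7, 31)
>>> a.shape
(31, 3, 7, 31)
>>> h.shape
(11, 5, 31, 11, 11)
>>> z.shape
(11, 3, 5, 31)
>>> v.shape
(5, 31)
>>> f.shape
(11, 5, 31, 11)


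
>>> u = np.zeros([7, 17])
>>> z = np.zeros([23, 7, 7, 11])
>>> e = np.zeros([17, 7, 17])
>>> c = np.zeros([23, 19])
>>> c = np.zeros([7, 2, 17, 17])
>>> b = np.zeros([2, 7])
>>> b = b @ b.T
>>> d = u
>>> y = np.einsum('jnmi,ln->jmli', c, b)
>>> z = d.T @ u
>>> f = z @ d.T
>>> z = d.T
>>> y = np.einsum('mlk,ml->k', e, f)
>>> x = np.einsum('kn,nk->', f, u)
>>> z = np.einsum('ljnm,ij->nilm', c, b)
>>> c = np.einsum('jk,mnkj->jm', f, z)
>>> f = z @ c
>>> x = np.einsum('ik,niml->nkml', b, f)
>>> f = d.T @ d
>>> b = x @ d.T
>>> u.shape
(7, 17)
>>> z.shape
(17, 2, 7, 17)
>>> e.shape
(17, 7, 17)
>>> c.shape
(17, 17)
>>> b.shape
(17, 2, 7, 7)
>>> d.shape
(7, 17)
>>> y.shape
(17,)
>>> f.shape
(17, 17)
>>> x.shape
(17, 2, 7, 17)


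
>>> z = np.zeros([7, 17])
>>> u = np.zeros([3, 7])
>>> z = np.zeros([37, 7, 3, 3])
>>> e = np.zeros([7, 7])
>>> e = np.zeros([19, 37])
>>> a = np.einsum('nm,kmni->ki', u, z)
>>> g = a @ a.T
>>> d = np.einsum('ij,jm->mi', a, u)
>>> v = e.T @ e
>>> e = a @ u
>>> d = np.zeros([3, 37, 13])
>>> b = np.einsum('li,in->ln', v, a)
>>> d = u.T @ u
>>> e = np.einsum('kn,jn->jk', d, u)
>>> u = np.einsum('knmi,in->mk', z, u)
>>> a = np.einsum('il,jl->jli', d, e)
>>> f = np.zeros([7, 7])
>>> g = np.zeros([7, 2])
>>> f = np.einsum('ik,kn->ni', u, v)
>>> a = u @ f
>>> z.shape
(37, 7, 3, 3)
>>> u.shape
(3, 37)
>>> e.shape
(3, 7)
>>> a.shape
(3, 3)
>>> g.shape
(7, 2)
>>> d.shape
(7, 7)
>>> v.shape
(37, 37)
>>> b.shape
(37, 3)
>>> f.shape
(37, 3)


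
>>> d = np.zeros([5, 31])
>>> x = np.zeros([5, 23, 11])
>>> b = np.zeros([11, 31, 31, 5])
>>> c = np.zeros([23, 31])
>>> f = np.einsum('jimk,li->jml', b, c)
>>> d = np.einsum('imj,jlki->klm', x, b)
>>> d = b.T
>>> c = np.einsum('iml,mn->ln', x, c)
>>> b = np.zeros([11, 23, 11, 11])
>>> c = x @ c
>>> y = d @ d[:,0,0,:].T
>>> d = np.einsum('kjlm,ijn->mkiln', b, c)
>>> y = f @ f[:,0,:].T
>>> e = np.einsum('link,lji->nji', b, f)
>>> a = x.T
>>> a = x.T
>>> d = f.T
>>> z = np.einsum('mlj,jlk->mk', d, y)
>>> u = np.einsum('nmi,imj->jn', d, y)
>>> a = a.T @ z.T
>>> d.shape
(23, 31, 11)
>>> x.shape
(5, 23, 11)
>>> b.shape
(11, 23, 11, 11)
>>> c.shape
(5, 23, 31)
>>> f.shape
(11, 31, 23)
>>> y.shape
(11, 31, 11)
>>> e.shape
(11, 31, 23)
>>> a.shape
(5, 23, 23)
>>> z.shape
(23, 11)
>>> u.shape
(11, 23)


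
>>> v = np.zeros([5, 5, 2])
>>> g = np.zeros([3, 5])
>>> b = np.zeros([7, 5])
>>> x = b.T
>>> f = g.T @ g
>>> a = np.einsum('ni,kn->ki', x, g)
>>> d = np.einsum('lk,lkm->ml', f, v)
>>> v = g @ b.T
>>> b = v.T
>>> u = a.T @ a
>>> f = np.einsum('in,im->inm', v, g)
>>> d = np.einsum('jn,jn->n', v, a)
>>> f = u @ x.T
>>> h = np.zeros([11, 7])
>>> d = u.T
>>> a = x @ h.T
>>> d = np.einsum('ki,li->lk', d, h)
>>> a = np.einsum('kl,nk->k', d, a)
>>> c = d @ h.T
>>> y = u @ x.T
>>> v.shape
(3, 7)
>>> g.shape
(3, 5)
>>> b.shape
(7, 3)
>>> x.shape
(5, 7)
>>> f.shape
(7, 5)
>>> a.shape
(11,)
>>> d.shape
(11, 7)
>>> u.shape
(7, 7)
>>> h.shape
(11, 7)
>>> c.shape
(11, 11)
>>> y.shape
(7, 5)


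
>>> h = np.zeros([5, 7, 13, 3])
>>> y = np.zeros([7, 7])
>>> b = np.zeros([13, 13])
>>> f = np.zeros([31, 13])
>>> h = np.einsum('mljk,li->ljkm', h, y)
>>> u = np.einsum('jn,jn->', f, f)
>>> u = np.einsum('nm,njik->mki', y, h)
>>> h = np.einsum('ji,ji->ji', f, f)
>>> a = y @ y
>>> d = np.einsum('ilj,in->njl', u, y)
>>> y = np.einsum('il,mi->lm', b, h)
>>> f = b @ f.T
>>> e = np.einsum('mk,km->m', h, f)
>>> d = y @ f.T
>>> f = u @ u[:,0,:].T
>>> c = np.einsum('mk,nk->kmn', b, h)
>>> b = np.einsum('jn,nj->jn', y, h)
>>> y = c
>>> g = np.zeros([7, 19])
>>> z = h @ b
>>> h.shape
(31, 13)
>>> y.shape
(13, 13, 31)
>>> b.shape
(13, 31)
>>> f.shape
(7, 5, 7)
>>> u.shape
(7, 5, 3)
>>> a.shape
(7, 7)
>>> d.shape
(13, 13)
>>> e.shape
(31,)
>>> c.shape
(13, 13, 31)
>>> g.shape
(7, 19)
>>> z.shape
(31, 31)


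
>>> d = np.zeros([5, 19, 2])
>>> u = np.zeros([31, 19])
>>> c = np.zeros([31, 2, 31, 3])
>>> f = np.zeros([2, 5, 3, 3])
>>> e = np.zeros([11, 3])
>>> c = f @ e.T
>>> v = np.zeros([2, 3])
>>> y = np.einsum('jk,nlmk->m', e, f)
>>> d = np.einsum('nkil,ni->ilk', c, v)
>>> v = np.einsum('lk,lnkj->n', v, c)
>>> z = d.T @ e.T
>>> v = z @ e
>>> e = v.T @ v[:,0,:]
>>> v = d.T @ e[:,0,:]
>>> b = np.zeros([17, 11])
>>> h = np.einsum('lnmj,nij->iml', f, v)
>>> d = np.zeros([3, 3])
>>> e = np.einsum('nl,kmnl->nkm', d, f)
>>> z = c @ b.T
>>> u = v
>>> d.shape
(3, 3)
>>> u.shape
(5, 11, 3)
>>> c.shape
(2, 5, 3, 11)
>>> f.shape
(2, 5, 3, 3)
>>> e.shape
(3, 2, 5)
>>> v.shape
(5, 11, 3)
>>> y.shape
(3,)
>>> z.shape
(2, 5, 3, 17)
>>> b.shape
(17, 11)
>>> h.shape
(11, 3, 2)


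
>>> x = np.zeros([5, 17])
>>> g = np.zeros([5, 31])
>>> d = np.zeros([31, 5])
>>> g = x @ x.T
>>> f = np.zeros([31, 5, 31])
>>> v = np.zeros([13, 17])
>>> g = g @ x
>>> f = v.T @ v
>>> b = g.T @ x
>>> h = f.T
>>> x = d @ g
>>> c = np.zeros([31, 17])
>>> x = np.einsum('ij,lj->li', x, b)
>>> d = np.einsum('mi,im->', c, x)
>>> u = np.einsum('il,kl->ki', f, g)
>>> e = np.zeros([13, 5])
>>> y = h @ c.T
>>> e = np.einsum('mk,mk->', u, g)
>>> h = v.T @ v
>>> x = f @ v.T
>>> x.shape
(17, 13)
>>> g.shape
(5, 17)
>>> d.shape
()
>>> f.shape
(17, 17)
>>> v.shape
(13, 17)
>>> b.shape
(17, 17)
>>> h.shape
(17, 17)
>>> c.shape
(31, 17)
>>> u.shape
(5, 17)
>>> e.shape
()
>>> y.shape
(17, 31)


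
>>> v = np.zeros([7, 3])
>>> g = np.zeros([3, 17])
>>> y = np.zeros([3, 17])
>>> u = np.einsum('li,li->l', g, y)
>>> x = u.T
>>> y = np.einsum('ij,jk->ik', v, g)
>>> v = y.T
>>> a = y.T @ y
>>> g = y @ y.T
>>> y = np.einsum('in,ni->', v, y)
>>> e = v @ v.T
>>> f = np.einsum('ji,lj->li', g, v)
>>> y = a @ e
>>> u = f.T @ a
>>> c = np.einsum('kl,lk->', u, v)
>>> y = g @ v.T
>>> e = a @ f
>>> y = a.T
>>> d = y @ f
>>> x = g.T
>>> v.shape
(17, 7)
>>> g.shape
(7, 7)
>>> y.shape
(17, 17)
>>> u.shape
(7, 17)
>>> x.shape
(7, 7)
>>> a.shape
(17, 17)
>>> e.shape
(17, 7)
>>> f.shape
(17, 7)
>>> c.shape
()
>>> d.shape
(17, 7)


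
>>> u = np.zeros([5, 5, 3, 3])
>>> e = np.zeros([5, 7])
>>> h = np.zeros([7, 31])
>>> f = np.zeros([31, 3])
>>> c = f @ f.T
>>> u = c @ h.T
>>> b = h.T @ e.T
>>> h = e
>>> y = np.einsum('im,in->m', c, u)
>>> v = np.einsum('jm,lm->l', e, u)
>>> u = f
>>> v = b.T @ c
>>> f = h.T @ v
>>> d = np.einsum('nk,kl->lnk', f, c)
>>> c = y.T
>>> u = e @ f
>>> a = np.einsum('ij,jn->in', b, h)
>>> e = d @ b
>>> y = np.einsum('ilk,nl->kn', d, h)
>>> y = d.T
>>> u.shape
(5, 31)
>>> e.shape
(31, 7, 5)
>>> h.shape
(5, 7)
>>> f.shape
(7, 31)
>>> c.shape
(31,)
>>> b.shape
(31, 5)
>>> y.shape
(31, 7, 31)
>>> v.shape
(5, 31)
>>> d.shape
(31, 7, 31)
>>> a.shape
(31, 7)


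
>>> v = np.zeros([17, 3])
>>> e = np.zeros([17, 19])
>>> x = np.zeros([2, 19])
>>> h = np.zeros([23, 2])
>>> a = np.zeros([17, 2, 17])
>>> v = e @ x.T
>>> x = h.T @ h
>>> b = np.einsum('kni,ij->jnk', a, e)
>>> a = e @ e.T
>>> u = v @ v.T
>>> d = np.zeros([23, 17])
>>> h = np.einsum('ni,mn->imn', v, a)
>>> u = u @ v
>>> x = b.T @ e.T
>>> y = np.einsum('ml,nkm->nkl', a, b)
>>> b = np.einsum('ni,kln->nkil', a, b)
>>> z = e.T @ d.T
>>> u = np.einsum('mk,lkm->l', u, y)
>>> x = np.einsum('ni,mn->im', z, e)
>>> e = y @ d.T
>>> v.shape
(17, 2)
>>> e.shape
(19, 2, 23)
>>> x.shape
(23, 17)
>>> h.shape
(2, 17, 17)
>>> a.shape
(17, 17)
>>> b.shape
(17, 19, 17, 2)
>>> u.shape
(19,)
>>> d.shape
(23, 17)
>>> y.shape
(19, 2, 17)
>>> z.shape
(19, 23)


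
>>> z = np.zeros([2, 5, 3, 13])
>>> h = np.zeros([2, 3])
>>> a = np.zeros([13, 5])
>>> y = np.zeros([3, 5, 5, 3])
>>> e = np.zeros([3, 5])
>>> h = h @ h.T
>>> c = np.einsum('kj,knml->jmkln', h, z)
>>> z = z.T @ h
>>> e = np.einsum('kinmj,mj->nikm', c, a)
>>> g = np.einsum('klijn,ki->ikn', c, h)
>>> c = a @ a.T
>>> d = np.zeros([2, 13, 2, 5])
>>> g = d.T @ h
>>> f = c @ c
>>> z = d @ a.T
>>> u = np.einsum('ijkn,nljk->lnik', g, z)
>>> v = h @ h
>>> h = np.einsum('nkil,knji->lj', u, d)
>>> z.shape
(2, 13, 2, 13)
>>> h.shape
(13, 2)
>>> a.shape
(13, 5)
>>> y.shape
(3, 5, 5, 3)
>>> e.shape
(2, 3, 2, 13)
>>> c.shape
(13, 13)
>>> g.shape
(5, 2, 13, 2)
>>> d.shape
(2, 13, 2, 5)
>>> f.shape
(13, 13)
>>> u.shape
(13, 2, 5, 13)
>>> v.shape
(2, 2)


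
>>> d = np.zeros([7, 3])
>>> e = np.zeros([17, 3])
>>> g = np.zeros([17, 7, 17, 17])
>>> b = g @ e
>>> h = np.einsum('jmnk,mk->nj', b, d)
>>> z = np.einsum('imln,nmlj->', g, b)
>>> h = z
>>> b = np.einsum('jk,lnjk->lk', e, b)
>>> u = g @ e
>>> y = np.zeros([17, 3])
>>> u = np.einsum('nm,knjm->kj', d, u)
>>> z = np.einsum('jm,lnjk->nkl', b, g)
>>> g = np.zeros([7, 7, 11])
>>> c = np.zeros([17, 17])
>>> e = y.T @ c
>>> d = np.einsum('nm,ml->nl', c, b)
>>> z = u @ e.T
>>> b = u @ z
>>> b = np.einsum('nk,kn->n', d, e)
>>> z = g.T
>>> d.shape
(17, 3)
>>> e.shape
(3, 17)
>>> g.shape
(7, 7, 11)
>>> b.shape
(17,)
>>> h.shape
()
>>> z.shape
(11, 7, 7)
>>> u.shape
(17, 17)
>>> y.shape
(17, 3)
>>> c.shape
(17, 17)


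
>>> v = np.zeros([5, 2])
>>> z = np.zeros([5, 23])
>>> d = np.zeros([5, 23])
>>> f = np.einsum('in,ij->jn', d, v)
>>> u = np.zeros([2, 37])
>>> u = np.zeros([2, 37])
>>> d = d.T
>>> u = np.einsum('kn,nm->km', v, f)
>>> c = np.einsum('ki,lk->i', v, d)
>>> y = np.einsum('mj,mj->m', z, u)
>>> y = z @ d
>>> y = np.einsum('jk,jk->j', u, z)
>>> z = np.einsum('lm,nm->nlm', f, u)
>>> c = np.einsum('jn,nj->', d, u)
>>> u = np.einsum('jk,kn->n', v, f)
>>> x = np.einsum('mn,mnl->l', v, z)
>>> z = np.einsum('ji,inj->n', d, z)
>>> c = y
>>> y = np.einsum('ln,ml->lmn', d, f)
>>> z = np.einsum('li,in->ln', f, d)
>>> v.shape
(5, 2)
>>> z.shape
(2, 5)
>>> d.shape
(23, 5)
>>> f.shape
(2, 23)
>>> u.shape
(23,)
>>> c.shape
(5,)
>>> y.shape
(23, 2, 5)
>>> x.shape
(23,)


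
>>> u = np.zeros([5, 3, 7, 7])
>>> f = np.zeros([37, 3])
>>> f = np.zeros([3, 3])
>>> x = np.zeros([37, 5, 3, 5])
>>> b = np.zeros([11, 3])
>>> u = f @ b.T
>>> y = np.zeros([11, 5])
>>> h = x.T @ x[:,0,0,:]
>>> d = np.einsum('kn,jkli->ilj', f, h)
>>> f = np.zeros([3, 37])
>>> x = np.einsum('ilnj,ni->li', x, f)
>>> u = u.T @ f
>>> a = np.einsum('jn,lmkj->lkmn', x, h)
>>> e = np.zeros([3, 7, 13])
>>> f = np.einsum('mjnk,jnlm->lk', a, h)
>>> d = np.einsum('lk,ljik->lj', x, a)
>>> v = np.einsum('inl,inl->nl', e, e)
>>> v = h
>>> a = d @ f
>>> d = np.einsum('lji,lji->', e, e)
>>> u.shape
(11, 37)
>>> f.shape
(5, 37)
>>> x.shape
(5, 37)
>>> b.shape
(11, 3)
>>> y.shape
(11, 5)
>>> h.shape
(5, 3, 5, 5)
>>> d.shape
()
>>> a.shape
(5, 37)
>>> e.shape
(3, 7, 13)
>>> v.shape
(5, 3, 5, 5)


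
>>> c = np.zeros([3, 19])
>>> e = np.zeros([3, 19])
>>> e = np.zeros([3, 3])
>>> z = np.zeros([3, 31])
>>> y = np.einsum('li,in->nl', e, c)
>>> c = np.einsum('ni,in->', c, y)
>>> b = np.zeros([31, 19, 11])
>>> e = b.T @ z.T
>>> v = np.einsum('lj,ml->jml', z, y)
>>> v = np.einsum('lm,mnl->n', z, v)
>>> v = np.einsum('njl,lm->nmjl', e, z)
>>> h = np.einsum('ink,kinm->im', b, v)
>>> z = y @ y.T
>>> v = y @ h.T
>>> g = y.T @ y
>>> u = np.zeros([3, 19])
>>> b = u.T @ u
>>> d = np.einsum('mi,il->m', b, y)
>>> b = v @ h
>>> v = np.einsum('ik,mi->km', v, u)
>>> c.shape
()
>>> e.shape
(11, 19, 3)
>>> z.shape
(19, 19)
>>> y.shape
(19, 3)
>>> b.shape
(19, 3)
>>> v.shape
(31, 3)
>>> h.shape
(31, 3)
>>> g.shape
(3, 3)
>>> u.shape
(3, 19)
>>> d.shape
(19,)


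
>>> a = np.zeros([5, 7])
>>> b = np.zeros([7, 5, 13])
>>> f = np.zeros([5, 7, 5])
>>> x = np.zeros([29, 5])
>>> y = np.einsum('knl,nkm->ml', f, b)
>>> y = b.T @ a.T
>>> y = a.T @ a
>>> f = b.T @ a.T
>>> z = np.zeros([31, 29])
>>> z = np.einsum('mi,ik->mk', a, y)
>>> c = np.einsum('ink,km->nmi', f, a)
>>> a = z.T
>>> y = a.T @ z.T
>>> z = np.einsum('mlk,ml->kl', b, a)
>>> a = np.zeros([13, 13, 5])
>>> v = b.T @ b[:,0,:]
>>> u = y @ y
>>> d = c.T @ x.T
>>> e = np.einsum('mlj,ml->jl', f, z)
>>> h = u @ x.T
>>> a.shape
(13, 13, 5)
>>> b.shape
(7, 5, 13)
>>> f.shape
(13, 5, 5)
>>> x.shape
(29, 5)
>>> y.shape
(5, 5)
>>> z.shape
(13, 5)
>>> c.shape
(5, 7, 13)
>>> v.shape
(13, 5, 13)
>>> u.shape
(5, 5)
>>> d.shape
(13, 7, 29)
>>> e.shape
(5, 5)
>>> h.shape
(5, 29)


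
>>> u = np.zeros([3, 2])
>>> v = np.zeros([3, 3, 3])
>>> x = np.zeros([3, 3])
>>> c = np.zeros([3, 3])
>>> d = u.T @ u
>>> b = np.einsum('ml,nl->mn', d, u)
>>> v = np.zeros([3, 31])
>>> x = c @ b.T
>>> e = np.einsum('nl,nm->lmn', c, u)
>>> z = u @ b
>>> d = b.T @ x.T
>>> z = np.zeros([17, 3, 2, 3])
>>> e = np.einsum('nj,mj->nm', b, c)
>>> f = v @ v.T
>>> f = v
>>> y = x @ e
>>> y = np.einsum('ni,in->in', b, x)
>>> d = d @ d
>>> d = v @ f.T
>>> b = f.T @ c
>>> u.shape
(3, 2)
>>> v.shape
(3, 31)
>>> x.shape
(3, 2)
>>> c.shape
(3, 3)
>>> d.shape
(3, 3)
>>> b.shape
(31, 3)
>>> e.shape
(2, 3)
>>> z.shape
(17, 3, 2, 3)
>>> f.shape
(3, 31)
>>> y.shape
(3, 2)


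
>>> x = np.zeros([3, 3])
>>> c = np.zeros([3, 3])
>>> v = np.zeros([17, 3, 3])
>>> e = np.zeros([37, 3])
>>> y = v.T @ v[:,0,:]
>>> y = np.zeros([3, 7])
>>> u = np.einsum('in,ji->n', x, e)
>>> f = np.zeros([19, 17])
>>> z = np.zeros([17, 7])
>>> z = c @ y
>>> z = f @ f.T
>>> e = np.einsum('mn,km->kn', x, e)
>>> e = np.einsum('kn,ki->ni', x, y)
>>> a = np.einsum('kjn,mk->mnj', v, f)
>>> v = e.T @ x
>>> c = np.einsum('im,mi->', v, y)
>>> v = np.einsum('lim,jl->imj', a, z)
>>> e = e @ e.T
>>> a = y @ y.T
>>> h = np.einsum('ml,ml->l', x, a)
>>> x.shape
(3, 3)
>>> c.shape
()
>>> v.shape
(3, 3, 19)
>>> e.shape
(3, 3)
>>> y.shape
(3, 7)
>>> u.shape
(3,)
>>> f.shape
(19, 17)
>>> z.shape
(19, 19)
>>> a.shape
(3, 3)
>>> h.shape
(3,)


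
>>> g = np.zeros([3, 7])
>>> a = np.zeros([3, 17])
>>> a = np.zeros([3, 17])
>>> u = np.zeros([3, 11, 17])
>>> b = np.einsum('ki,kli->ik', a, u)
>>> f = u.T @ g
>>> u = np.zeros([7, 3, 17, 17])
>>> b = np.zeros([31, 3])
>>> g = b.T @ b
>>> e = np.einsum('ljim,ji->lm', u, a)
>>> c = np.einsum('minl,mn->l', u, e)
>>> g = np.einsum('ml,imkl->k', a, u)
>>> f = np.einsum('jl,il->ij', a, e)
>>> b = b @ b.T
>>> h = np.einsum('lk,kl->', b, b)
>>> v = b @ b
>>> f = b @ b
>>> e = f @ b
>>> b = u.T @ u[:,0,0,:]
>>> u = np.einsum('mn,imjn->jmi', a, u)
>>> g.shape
(17,)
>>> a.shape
(3, 17)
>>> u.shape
(17, 3, 7)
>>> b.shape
(17, 17, 3, 17)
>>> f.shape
(31, 31)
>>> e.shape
(31, 31)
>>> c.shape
(17,)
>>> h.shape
()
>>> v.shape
(31, 31)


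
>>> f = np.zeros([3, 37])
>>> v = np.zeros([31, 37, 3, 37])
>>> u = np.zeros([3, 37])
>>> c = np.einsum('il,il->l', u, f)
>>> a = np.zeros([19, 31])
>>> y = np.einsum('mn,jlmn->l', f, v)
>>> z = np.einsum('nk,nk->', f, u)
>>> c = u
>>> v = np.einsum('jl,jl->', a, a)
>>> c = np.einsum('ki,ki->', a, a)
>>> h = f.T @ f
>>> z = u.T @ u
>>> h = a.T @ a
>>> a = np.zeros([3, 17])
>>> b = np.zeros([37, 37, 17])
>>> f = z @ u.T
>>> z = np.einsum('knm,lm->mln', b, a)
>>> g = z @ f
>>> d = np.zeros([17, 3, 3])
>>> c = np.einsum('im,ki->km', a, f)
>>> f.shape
(37, 3)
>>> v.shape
()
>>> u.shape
(3, 37)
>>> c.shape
(37, 17)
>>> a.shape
(3, 17)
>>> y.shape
(37,)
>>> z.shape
(17, 3, 37)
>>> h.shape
(31, 31)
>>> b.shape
(37, 37, 17)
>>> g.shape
(17, 3, 3)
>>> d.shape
(17, 3, 3)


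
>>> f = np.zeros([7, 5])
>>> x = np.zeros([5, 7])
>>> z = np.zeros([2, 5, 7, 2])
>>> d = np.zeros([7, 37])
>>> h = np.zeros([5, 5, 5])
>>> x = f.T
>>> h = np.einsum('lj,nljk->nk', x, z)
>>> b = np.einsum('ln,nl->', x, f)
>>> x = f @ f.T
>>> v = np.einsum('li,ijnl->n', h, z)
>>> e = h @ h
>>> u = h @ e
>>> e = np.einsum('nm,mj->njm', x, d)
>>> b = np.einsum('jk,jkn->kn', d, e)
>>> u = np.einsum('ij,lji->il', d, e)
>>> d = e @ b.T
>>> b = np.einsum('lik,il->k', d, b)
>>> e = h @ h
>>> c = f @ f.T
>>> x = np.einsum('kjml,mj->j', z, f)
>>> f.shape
(7, 5)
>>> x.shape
(5,)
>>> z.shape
(2, 5, 7, 2)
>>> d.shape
(7, 37, 37)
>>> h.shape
(2, 2)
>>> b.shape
(37,)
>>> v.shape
(7,)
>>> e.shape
(2, 2)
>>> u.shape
(7, 7)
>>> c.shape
(7, 7)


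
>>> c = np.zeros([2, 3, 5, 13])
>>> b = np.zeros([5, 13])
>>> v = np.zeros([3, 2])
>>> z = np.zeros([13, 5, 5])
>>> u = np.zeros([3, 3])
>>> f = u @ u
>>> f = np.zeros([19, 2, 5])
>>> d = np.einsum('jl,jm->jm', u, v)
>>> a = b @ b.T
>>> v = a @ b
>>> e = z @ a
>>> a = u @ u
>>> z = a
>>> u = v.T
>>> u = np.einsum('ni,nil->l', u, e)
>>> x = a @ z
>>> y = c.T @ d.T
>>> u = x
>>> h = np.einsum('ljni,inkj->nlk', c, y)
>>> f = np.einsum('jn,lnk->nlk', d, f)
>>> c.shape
(2, 3, 5, 13)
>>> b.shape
(5, 13)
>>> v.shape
(5, 13)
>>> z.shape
(3, 3)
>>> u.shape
(3, 3)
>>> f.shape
(2, 19, 5)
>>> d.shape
(3, 2)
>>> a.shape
(3, 3)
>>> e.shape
(13, 5, 5)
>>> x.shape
(3, 3)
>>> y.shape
(13, 5, 3, 3)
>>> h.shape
(5, 2, 3)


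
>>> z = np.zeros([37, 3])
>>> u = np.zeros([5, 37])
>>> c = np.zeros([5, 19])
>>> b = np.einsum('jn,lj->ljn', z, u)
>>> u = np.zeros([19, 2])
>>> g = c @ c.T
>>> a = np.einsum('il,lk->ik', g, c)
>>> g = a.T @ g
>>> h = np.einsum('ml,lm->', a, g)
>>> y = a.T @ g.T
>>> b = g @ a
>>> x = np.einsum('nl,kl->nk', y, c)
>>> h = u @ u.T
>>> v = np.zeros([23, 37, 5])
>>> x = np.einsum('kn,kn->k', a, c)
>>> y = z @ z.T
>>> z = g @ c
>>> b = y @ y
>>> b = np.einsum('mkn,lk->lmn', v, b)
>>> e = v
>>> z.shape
(19, 19)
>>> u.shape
(19, 2)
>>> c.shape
(5, 19)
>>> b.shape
(37, 23, 5)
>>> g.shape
(19, 5)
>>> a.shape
(5, 19)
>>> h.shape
(19, 19)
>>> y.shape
(37, 37)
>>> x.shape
(5,)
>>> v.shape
(23, 37, 5)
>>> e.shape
(23, 37, 5)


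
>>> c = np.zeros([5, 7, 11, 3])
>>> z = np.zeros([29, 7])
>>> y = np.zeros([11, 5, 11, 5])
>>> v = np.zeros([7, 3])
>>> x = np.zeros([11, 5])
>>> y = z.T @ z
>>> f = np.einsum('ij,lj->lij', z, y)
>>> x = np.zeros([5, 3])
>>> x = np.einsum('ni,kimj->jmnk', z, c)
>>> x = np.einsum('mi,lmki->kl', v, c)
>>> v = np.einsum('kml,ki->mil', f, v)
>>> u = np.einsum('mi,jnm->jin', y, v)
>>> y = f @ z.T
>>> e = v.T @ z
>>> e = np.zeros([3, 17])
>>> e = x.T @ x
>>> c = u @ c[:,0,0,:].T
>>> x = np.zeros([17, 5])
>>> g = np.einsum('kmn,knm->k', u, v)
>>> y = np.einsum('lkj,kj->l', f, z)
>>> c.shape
(29, 7, 5)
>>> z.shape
(29, 7)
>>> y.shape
(7,)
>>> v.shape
(29, 3, 7)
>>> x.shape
(17, 5)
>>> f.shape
(7, 29, 7)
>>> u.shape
(29, 7, 3)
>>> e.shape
(5, 5)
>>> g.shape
(29,)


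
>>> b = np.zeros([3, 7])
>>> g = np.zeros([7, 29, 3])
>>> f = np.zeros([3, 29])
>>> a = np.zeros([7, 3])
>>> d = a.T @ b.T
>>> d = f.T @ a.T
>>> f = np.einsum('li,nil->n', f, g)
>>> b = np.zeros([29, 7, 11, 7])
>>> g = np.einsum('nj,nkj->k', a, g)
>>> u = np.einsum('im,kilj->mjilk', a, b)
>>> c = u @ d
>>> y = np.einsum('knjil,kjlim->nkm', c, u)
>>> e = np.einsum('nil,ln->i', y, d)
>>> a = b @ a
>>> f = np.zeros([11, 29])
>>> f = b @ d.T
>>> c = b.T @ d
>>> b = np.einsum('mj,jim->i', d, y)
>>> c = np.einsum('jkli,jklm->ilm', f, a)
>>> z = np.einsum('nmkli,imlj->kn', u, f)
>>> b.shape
(3,)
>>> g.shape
(29,)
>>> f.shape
(29, 7, 11, 29)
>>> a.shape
(29, 7, 11, 3)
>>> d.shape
(29, 7)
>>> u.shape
(3, 7, 7, 11, 29)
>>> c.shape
(29, 11, 3)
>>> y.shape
(7, 3, 29)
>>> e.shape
(3,)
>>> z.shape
(7, 3)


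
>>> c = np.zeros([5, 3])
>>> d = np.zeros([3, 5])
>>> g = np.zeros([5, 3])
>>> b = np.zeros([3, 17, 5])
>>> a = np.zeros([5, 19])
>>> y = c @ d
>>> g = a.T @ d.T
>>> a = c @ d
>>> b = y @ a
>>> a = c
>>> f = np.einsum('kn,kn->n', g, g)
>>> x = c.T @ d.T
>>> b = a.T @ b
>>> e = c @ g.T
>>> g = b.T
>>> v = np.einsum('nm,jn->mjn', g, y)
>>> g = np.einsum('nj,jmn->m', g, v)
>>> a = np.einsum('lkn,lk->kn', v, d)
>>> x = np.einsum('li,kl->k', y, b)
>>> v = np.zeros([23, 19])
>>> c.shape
(5, 3)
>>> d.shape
(3, 5)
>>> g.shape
(5,)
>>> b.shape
(3, 5)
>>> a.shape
(5, 5)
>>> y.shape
(5, 5)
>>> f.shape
(3,)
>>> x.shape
(3,)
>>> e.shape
(5, 19)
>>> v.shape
(23, 19)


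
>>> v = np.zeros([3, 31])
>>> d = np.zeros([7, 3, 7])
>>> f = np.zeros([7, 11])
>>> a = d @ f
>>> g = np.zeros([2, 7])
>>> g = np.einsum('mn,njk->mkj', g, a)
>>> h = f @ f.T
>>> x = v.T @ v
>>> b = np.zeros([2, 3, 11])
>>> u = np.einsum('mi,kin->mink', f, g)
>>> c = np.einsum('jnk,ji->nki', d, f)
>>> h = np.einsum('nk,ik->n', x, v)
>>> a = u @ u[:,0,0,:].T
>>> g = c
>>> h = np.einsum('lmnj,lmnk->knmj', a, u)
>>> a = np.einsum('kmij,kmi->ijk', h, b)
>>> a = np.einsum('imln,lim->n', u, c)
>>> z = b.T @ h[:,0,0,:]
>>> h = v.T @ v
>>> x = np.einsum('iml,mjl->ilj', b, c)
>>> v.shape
(3, 31)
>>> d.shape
(7, 3, 7)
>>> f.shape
(7, 11)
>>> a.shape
(2,)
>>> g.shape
(3, 7, 11)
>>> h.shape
(31, 31)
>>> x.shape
(2, 11, 7)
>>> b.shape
(2, 3, 11)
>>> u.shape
(7, 11, 3, 2)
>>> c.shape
(3, 7, 11)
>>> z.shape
(11, 3, 7)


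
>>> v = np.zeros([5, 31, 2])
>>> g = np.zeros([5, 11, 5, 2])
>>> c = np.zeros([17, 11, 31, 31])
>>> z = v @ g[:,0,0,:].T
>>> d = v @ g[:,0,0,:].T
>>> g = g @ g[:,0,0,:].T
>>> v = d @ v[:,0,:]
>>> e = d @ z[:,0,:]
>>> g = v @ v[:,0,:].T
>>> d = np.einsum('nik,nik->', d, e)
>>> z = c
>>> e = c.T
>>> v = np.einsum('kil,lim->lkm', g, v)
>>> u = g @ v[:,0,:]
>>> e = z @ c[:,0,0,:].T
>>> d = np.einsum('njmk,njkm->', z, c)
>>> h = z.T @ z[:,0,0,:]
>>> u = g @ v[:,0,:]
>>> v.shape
(5, 5, 2)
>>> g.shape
(5, 31, 5)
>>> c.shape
(17, 11, 31, 31)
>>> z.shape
(17, 11, 31, 31)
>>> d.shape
()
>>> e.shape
(17, 11, 31, 17)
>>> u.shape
(5, 31, 2)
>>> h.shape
(31, 31, 11, 31)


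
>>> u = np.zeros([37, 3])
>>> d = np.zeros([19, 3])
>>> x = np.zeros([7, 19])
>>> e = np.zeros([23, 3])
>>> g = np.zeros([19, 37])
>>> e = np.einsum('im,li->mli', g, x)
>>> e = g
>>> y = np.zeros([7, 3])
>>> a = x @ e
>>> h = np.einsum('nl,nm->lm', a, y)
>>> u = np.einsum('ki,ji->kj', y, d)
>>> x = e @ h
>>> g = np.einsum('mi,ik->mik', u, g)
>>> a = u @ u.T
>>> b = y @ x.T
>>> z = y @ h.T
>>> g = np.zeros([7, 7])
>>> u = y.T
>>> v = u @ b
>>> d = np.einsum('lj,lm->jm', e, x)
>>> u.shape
(3, 7)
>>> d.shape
(37, 3)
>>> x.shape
(19, 3)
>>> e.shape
(19, 37)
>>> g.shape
(7, 7)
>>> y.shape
(7, 3)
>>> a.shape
(7, 7)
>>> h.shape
(37, 3)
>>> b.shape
(7, 19)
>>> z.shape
(7, 37)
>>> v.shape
(3, 19)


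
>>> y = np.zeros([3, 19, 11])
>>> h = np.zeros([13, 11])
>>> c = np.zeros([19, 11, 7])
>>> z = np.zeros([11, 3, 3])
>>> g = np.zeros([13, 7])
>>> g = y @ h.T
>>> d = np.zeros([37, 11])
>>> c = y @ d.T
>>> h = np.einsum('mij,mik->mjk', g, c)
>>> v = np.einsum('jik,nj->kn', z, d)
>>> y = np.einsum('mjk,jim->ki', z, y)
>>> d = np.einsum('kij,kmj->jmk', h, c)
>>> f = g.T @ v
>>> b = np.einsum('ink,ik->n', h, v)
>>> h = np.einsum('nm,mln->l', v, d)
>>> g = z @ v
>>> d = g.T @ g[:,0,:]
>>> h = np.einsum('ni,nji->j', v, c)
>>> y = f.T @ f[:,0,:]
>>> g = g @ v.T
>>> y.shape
(37, 19, 37)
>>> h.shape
(19,)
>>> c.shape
(3, 19, 37)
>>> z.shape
(11, 3, 3)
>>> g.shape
(11, 3, 3)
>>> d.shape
(37, 3, 37)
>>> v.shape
(3, 37)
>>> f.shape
(13, 19, 37)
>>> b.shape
(13,)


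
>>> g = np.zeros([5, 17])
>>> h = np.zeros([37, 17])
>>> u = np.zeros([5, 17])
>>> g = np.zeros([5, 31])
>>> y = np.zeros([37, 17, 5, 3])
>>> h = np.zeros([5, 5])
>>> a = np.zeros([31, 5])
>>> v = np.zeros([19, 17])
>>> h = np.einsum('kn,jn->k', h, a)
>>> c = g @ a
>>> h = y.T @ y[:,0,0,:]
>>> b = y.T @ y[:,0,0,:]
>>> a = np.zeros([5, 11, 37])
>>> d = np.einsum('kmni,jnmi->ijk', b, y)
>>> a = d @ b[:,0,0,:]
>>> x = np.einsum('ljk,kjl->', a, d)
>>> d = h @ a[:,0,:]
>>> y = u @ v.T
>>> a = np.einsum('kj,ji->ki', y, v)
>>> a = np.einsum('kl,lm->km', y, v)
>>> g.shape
(5, 31)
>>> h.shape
(3, 5, 17, 3)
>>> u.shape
(5, 17)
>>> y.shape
(5, 19)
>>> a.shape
(5, 17)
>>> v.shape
(19, 17)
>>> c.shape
(5, 5)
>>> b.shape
(3, 5, 17, 3)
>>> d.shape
(3, 5, 17, 3)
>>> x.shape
()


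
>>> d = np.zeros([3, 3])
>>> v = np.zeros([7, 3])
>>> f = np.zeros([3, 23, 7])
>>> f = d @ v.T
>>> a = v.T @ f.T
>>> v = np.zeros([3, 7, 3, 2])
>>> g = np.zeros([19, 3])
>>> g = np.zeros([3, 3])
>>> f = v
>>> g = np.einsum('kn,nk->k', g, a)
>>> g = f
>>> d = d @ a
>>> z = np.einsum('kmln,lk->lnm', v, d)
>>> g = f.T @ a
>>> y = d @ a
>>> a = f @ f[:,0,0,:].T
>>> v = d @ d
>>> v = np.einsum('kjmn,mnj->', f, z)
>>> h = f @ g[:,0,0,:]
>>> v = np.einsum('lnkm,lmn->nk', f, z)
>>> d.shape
(3, 3)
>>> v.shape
(7, 3)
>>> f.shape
(3, 7, 3, 2)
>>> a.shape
(3, 7, 3, 3)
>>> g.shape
(2, 3, 7, 3)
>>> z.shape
(3, 2, 7)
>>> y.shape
(3, 3)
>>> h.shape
(3, 7, 3, 3)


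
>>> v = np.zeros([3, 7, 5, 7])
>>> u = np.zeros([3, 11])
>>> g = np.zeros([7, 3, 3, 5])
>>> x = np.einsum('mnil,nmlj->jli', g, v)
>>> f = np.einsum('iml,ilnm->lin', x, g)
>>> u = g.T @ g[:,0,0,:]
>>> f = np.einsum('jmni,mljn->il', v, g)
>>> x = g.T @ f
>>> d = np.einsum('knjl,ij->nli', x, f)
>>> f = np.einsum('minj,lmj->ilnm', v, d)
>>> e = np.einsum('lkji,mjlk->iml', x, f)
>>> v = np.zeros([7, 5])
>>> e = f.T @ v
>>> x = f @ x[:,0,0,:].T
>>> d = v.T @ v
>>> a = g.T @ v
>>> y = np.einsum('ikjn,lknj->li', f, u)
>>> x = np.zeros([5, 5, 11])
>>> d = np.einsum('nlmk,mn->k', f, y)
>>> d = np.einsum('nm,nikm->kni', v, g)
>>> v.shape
(7, 5)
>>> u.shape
(5, 3, 3, 5)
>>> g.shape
(7, 3, 3, 5)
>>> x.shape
(5, 5, 11)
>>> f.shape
(7, 3, 5, 3)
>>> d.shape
(3, 7, 3)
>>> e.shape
(3, 5, 3, 5)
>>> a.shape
(5, 3, 3, 5)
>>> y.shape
(5, 7)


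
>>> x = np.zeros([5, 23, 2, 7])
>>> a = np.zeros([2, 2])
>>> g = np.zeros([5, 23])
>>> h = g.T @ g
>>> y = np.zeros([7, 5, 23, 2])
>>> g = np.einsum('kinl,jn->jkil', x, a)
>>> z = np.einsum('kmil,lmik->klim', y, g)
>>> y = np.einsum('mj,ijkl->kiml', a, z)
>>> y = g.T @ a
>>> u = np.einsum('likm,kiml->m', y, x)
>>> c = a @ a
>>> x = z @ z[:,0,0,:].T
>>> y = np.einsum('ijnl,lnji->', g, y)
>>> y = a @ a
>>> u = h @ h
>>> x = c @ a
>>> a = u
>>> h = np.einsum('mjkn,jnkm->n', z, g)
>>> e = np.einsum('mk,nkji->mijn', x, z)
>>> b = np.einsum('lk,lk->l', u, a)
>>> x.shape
(2, 2)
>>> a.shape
(23, 23)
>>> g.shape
(2, 5, 23, 7)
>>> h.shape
(5,)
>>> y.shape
(2, 2)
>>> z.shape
(7, 2, 23, 5)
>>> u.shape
(23, 23)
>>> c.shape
(2, 2)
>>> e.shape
(2, 5, 23, 7)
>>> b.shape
(23,)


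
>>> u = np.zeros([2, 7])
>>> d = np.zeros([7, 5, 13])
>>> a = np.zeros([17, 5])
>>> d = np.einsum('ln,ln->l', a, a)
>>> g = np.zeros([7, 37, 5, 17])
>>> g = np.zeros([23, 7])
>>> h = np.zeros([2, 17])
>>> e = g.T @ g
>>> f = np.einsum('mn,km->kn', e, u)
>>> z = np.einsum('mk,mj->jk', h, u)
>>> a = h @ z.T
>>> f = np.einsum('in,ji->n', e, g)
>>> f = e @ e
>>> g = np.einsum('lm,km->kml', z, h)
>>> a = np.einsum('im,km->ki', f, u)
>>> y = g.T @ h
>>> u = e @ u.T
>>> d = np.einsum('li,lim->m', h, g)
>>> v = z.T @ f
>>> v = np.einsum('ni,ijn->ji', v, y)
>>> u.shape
(7, 2)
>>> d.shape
(7,)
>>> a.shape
(2, 7)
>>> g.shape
(2, 17, 7)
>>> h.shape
(2, 17)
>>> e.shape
(7, 7)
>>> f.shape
(7, 7)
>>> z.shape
(7, 17)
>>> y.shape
(7, 17, 17)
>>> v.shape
(17, 7)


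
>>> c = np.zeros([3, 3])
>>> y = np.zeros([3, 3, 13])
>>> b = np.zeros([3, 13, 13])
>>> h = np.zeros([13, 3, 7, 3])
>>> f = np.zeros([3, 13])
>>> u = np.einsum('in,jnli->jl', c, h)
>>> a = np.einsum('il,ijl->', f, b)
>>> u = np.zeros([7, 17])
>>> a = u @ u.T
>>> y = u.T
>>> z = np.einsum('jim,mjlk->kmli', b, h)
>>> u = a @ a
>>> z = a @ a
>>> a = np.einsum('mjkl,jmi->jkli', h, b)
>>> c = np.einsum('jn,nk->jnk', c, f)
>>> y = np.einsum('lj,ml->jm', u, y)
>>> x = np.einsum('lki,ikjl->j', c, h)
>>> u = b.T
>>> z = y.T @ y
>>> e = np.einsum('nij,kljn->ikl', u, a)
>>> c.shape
(3, 3, 13)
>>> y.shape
(7, 17)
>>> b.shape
(3, 13, 13)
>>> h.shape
(13, 3, 7, 3)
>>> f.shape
(3, 13)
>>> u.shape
(13, 13, 3)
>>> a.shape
(3, 7, 3, 13)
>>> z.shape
(17, 17)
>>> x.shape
(7,)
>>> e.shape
(13, 3, 7)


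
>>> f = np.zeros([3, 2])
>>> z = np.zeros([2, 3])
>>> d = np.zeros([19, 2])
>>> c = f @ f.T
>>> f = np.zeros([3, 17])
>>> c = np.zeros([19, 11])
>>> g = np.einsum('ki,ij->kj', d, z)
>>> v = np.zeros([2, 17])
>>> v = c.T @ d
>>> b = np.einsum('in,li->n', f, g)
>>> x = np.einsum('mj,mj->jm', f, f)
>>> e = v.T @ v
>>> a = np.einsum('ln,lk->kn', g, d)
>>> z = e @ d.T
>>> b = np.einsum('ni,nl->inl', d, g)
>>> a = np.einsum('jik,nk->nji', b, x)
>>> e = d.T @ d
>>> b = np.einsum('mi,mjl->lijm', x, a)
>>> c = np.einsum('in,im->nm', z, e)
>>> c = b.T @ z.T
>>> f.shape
(3, 17)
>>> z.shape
(2, 19)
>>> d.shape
(19, 2)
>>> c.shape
(17, 2, 3, 2)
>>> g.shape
(19, 3)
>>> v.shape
(11, 2)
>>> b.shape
(19, 3, 2, 17)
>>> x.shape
(17, 3)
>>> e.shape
(2, 2)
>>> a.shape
(17, 2, 19)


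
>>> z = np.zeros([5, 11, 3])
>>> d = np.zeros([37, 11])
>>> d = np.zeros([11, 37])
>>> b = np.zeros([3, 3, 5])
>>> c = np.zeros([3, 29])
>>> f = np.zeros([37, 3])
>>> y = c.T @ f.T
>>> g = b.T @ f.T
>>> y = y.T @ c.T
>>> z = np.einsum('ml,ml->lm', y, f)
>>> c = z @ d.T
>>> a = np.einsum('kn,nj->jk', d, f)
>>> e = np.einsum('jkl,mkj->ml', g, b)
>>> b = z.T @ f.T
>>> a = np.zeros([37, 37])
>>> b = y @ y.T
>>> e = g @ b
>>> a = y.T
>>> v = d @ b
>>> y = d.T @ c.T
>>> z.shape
(3, 37)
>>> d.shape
(11, 37)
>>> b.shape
(37, 37)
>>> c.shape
(3, 11)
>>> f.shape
(37, 3)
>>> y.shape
(37, 3)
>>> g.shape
(5, 3, 37)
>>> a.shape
(3, 37)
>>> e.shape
(5, 3, 37)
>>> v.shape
(11, 37)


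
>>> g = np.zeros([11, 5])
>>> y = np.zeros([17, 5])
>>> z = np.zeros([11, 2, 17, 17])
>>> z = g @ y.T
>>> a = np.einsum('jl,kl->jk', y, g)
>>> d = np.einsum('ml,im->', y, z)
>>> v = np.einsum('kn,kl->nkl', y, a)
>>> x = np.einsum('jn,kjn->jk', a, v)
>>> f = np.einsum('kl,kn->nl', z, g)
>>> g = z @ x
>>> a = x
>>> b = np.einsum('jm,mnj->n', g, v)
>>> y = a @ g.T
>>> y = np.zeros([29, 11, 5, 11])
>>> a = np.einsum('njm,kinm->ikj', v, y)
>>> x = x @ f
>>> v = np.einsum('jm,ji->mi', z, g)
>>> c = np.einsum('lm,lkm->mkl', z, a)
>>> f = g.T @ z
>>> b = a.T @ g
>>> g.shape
(11, 5)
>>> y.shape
(29, 11, 5, 11)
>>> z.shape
(11, 17)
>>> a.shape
(11, 29, 17)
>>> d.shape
()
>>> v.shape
(17, 5)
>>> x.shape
(17, 17)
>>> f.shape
(5, 17)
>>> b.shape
(17, 29, 5)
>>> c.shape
(17, 29, 11)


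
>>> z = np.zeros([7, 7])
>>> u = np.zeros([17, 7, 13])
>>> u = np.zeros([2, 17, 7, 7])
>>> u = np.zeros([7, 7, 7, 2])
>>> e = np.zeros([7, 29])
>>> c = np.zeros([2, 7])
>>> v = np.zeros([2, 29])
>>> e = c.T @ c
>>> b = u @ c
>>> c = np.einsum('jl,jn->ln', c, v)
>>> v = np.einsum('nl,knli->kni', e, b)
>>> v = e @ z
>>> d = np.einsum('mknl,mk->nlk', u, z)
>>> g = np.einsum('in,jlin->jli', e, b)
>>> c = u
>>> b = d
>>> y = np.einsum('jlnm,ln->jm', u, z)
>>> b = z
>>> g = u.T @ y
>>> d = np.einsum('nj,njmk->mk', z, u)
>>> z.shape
(7, 7)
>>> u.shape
(7, 7, 7, 2)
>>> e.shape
(7, 7)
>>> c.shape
(7, 7, 7, 2)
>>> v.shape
(7, 7)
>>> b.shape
(7, 7)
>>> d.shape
(7, 2)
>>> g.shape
(2, 7, 7, 2)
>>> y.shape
(7, 2)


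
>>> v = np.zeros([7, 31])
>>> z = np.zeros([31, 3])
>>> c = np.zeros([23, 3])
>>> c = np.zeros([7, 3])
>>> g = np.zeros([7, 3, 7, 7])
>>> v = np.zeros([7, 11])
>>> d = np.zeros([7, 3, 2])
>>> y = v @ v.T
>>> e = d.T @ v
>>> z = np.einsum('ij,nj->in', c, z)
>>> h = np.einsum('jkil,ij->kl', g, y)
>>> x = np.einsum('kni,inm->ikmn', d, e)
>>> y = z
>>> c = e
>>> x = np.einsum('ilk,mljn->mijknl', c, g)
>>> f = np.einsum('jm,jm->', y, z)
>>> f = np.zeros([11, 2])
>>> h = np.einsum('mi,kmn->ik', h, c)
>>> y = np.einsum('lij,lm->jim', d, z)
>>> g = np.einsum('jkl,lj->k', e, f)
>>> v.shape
(7, 11)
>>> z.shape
(7, 31)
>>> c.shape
(2, 3, 11)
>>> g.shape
(3,)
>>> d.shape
(7, 3, 2)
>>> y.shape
(2, 3, 31)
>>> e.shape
(2, 3, 11)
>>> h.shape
(7, 2)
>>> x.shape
(7, 2, 7, 11, 7, 3)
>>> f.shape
(11, 2)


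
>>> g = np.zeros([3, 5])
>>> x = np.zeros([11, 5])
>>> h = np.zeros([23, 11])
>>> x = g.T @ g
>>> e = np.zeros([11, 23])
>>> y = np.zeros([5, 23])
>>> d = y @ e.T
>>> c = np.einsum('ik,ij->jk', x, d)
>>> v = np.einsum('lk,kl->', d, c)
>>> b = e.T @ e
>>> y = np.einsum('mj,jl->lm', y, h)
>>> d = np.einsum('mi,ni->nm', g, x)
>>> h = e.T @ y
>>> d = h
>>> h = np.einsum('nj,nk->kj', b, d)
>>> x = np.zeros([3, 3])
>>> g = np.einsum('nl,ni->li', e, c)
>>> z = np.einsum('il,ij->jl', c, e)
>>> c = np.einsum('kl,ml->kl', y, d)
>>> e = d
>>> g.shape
(23, 5)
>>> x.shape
(3, 3)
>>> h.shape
(5, 23)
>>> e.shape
(23, 5)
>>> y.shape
(11, 5)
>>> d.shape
(23, 5)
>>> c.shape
(11, 5)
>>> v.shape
()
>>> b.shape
(23, 23)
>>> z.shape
(23, 5)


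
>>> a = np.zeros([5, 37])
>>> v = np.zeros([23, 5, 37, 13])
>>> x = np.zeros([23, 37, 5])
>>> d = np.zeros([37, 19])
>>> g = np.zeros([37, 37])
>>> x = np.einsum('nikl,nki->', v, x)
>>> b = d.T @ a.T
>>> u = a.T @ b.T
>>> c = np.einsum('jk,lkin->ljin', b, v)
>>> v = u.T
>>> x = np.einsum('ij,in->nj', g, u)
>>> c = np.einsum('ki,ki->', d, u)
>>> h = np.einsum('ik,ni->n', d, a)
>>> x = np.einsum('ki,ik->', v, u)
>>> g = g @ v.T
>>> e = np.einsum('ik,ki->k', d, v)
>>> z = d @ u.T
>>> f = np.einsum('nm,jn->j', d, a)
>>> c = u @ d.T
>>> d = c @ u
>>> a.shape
(5, 37)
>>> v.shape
(19, 37)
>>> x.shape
()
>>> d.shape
(37, 19)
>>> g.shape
(37, 19)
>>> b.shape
(19, 5)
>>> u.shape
(37, 19)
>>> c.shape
(37, 37)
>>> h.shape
(5,)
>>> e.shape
(19,)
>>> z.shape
(37, 37)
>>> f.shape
(5,)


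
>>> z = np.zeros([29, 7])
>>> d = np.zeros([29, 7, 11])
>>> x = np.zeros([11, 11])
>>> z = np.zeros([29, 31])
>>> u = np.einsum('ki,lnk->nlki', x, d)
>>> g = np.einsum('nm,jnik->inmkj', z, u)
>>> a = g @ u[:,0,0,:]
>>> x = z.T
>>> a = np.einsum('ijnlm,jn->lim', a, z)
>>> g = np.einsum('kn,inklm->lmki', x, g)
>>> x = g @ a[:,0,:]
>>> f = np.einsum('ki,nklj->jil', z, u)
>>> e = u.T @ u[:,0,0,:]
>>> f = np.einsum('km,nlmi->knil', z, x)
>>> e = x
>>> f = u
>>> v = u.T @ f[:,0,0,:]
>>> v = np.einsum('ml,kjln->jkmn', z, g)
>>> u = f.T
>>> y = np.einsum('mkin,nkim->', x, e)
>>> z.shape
(29, 31)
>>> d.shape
(29, 7, 11)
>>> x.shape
(11, 7, 31, 11)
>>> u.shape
(11, 11, 29, 7)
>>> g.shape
(11, 7, 31, 11)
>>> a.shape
(11, 11, 11)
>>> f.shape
(7, 29, 11, 11)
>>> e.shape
(11, 7, 31, 11)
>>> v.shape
(7, 11, 29, 11)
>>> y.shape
()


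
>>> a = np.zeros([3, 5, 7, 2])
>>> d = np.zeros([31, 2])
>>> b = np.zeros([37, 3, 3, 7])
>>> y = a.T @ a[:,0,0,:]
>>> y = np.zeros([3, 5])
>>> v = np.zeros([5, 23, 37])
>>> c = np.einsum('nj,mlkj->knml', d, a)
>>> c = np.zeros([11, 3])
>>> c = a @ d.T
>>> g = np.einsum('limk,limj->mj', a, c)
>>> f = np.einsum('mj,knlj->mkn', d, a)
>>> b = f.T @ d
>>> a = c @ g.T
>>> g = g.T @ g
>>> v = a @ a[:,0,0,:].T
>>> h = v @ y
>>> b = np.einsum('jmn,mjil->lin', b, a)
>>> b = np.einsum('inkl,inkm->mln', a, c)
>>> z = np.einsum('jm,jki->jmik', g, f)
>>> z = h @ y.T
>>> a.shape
(3, 5, 7, 7)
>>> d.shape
(31, 2)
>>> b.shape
(31, 7, 5)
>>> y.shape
(3, 5)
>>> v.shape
(3, 5, 7, 3)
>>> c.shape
(3, 5, 7, 31)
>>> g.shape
(31, 31)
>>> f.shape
(31, 3, 5)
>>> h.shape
(3, 5, 7, 5)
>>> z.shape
(3, 5, 7, 3)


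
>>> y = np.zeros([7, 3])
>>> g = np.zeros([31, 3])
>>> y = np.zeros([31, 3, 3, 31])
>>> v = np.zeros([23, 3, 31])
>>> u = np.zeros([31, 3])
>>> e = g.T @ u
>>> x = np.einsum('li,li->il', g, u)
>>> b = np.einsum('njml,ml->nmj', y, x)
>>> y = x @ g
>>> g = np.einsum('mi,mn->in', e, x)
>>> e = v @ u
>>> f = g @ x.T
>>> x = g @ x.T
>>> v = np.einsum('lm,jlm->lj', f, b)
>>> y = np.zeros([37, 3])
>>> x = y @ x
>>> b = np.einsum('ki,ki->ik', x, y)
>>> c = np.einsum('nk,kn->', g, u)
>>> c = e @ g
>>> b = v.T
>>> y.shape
(37, 3)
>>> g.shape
(3, 31)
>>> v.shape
(3, 31)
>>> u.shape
(31, 3)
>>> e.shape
(23, 3, 3)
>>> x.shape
(37, 3)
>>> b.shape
(31, 3)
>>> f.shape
(3, 3)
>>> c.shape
(23, 3, 31)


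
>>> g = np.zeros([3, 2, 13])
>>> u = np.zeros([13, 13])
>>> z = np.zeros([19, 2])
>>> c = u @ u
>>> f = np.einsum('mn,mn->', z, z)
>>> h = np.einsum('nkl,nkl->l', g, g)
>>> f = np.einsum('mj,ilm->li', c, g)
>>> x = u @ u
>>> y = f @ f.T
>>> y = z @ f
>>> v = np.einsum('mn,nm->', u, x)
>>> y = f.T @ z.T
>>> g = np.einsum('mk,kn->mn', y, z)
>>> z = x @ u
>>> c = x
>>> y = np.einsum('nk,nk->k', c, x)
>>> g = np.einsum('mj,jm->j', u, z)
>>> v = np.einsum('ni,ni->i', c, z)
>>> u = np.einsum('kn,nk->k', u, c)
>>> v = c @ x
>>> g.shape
(13,)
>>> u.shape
(13,)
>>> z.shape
(13, 13)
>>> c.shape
(13, 13)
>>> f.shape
(2, 3)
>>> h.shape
(13,)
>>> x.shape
(13, 13)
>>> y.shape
(13,)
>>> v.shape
(13, 13)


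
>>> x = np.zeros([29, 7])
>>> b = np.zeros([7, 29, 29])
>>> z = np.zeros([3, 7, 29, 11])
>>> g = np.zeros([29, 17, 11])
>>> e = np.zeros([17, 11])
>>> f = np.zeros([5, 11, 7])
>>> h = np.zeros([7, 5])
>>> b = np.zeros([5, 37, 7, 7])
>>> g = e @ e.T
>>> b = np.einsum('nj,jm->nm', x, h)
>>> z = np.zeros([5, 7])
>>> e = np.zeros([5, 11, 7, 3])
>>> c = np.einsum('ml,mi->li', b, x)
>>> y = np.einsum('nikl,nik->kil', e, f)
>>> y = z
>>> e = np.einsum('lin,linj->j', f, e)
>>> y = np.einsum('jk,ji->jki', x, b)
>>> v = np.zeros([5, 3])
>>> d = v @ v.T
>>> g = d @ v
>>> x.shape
(29, 7)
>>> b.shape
(29, 5)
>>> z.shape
(5, 7)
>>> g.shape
(5, 3)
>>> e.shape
(3,)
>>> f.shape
(5, 11, 7)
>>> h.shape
(7, 5)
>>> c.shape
(5, 7)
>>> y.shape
(29, 7, 5)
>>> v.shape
(5, 3)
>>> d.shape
(5, 5)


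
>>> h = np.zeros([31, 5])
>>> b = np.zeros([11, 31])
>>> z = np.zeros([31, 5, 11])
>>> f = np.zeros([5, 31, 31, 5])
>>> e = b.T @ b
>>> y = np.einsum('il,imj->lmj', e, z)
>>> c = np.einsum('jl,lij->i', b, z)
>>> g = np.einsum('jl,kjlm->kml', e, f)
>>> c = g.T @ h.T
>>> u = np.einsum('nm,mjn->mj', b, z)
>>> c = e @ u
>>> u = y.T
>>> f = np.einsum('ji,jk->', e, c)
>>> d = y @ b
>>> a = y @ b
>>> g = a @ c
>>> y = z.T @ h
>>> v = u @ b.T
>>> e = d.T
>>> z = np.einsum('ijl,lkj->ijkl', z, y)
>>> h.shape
(31, 5)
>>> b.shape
(11, 31)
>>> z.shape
(31, 5, 5, 11)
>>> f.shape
()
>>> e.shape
(31, 5, 31)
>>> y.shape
(11, 5, 5)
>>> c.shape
(31, 5)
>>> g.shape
(31, 5, 5)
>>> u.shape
(11, 5, 31)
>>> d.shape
(31, 5, 31)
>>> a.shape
(31, 5, 31)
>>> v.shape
(11, 5, 11)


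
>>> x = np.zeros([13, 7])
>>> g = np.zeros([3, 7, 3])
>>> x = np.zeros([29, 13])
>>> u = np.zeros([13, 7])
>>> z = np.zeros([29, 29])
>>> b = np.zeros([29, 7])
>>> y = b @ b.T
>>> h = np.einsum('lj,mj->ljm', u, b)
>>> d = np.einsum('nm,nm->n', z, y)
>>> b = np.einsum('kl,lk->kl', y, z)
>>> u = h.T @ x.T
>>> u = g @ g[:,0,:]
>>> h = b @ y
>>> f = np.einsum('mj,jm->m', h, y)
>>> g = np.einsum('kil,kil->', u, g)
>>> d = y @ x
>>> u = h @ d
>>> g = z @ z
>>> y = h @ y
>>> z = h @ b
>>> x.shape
(29, 13)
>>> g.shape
(29, 29)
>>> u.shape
(29, 13)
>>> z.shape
(29, 29)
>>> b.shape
(29, 29)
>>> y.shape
(29, 29)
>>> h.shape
(29, 29)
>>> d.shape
(29, 13)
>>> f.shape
(29,)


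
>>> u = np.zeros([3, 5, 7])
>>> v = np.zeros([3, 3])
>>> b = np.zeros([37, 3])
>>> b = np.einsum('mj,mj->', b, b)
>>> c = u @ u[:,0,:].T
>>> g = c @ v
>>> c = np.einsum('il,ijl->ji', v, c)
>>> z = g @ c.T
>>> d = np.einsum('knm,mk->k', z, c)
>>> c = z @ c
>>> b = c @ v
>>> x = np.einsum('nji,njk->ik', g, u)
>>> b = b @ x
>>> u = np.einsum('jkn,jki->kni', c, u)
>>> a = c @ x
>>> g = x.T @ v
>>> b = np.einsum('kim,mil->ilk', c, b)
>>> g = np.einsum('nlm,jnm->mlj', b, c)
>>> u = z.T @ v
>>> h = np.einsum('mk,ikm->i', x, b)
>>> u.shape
(5, 5, 3)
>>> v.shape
(3, 3)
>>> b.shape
(5, 7, 3)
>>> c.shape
(3, 5, 3)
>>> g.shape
(3, 7, 3)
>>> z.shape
(3, 5, 5)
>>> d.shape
(3,)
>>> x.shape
(3, 7)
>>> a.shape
(3, 5, 7)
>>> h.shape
(5,)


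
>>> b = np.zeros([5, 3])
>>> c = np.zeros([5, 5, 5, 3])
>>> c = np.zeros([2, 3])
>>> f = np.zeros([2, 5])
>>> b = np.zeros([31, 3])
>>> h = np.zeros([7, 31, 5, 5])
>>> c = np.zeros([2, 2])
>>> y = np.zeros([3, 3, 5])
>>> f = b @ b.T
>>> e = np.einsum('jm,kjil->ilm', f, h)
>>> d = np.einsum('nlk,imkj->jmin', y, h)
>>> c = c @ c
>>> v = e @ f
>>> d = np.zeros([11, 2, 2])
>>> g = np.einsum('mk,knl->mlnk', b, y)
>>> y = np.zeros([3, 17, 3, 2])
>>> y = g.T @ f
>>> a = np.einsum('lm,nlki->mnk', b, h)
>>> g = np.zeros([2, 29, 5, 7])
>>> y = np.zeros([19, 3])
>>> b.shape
(31, 3)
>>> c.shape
(2, 2)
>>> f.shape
(31, 31)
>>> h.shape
(7, 31, 5, 5)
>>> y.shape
(19, 3)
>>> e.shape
(5, 5, 31)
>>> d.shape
(11, 2, 2)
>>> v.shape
(5, 5, 31)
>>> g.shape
(2, 29, 5, 7)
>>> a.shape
(3, 7, 5)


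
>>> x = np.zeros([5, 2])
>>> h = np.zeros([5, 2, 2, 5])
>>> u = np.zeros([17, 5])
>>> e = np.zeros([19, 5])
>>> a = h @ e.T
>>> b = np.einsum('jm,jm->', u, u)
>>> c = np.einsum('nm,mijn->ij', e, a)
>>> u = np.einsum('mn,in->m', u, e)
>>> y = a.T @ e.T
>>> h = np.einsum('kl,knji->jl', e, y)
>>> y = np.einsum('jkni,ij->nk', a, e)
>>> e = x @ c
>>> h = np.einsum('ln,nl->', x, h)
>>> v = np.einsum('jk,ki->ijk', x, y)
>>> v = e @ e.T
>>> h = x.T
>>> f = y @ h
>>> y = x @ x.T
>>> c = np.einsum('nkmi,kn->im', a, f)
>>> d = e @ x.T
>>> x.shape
(5, 2)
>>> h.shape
(2, 5)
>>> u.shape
(17,)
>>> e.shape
(5, 2)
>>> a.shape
(5, 2, 2, 19)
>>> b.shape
()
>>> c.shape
(19, 2)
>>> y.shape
(5, 5)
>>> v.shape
(5, 5)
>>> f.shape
(2, 5)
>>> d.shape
(5, 5)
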